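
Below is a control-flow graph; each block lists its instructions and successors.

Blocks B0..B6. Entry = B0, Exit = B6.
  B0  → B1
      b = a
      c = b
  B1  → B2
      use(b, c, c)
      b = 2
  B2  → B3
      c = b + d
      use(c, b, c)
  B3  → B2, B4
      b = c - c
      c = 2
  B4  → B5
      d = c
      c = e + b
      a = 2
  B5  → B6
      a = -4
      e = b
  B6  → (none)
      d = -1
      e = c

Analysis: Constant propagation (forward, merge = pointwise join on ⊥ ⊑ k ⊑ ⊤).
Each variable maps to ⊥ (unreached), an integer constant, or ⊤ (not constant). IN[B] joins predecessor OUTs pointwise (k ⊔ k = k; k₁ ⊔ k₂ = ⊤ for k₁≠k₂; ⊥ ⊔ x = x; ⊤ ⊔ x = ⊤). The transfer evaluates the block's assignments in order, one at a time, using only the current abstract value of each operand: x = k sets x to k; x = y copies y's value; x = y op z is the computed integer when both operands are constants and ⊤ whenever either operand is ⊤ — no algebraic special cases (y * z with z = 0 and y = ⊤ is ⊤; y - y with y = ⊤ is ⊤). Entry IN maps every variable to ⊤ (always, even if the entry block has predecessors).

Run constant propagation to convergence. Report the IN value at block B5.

Answer: {a: 2, b: ⊤, c: ⊤, d: 2, e: ⊤, f: ⊤}

Derivation:
Converged values:
  B0: | IN=(all ⊤) | OUT=(all ⊤)
  B1: | IN=(all ⊤) | OUT={b:2; rest ⊤}
  B2: | IN=(all ⊤) | OUT=(all ⊤)
  B3: | IN=(all ⊤) | OUT={c:2; rest ⊤}
  B4: | IN={c:2; rest ⊤} | OUT={a:2, d:2; rest ⊤}
  B5: | IN={a:2, d:2; rest ⊤} | OUT={a:-4, d:2; rest ⊤}
  B6: | IN={a:-4, d:2; rest ⊤} | OUT={a:-4, d:-1; rest ⊤}

Merge at B5: IN[B5] = OUT[B4] = {a: 2, b: ⊤, c: ⊤, d: 2, e: ⊤, f: ⊤}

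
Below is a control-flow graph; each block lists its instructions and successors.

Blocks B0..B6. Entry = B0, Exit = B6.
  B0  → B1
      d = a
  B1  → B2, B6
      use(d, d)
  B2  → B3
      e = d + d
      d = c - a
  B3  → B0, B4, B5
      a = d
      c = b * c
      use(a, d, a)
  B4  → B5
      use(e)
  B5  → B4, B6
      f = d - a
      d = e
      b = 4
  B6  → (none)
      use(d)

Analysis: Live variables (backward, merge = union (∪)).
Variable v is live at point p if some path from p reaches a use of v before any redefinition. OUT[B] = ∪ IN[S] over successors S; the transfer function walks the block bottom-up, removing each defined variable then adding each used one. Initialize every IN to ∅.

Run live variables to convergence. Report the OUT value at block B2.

Converged values:
  B0:   IN={a, b, c}   OUT={a, b, c, d}
  B1:   IN={a, b, c, d}   OUT={a, b, c, d}
  B2:   IN={a, b, c, d}   OUT={b, c, d, e}
  B3:   IN={b, c, d, e}   OUT={a, b, c, d, e}
  B4:   IN={a, d, e}   OUT={a, d, e}
  B5:   IN={a, d, e}   OUT={a, d, e}
  B6:   IN={d}   OUT={}

Merge at B2: OUT[B2] = IN[B3] = {b, c, d, e}

Answer: {b, c, d, e}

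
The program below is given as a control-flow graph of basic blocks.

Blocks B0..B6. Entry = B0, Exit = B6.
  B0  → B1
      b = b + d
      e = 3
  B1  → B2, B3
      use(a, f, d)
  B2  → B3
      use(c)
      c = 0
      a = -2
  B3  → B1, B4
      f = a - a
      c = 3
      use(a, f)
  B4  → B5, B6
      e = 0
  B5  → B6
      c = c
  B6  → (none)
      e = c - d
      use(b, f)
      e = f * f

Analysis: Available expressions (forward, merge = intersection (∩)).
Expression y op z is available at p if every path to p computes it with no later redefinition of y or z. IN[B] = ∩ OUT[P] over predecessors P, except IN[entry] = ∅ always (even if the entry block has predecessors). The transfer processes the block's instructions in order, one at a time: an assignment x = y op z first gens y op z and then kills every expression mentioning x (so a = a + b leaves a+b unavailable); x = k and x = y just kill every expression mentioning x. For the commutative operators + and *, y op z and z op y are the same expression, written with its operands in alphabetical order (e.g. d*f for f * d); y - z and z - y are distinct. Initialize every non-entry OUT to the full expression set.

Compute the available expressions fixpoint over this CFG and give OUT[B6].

Converged values:
  B0:   IN={}   OUT={}
  B1:   IN={}   OUT={}
  B2:   IN={}   OUT={}
  B3:   IN={}   OUT={a-a}
  B4:   IN={a-a}   OUT={a-a}
  B5:   IN={a-a}   OUT={a-a}
  B6:   IN={a-a}   OUT={a-a, c-d, f*f}

Merge at B6: IN[B6] = OUT[B4] ∩ OUT[B5] = {a-a}
Applying B6's transfer function to that IN value gives OUT[B6] (row B6 above).

Answer: {a-a, c-d, f*f}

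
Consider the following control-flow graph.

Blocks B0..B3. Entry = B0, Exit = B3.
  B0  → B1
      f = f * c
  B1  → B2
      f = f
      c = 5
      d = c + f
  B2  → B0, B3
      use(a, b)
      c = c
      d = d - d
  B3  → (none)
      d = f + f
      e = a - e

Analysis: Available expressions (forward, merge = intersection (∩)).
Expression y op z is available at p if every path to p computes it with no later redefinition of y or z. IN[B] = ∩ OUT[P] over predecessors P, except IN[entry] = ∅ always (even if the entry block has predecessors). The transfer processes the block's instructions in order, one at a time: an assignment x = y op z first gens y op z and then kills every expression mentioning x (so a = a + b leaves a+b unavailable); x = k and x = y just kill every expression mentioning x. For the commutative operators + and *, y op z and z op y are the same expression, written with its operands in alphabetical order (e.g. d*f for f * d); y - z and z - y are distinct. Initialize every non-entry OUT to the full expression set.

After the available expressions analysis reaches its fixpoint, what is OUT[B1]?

Converged values:
  B0:  IN={}  OUT={}
  B1:  IN={}  OUT={c+f}
  B2:  IN={c+f}  OUT={}
  B3:  IN={}  OUT={f+f}

Merge at B1: IN[B1] = OUT[B0] = {}
Applying B1's transfer function to that IN value gives OUT[B1] (row B1 above).

Answer: {c+f}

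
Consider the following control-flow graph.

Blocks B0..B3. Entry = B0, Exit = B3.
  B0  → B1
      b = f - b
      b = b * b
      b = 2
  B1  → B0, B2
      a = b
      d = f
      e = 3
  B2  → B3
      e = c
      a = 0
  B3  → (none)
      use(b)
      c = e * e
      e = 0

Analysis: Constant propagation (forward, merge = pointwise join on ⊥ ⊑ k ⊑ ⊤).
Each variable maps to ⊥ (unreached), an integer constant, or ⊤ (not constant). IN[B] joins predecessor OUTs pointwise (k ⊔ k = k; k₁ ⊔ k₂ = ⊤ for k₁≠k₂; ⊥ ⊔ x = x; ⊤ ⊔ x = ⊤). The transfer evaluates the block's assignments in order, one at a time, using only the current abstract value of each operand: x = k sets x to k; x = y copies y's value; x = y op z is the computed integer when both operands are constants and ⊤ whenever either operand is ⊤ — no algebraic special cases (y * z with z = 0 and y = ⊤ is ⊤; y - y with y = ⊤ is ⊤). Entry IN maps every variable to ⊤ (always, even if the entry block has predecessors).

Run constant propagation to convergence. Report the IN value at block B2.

Converged values:
  B0: | IN=(all ⊤) | OUT={b:2; rest ⊤}
  B1: | IN={b:2; rest ⊤} | OUT={a:2, b:2, e:3; rest ⊤}
  B2: | IN={a:2, b:2, e:3; rest ⊤} | OUT={a:0, b:2; rest ⊤}
  B3: | IN={a:0, b:2; rest ⊤} | OUT={a:0, b:2, e:0; rest ⊤}

Merge at B2: IN[B2] = OUT[B1] = {a: 2, b: 2, c: ⊤, d: ⊤, e: 3, f: ⊤}

Answer: {a: 2, b: 2, c: ⊤, d: ⊤, e: 3, f: ⊤}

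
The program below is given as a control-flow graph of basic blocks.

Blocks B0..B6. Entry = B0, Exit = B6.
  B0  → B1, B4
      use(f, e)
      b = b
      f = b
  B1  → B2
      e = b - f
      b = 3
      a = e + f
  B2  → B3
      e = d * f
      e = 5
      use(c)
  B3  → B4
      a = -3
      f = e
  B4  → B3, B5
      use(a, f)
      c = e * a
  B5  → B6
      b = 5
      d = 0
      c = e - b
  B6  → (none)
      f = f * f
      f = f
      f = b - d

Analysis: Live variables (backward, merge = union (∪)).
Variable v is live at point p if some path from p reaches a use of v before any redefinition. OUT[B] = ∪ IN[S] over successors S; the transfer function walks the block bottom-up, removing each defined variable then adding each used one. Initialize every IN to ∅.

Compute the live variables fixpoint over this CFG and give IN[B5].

Fixpoint table:
  B0:   IN={a, b, c, d, e, f}   OUT={a, b, c, d, e, f}
  B1:   IN={b, c, d, f}   OUT={c, d, f}
  B2:   IN={c, d, f}   OUT={e}
  B3:   IN={e}   OUT={a, e, f}
  B4:   IN={a, e, f}   OUT={e, f}
  B5:   IN={e, f}   OUT={b, d, f}
  B6:   IN={b, d, f}   OUT={}

Merge at B5: OUT[B5] = IN[B6] = {b, d, f}
Applying B5's transfer function to that OUT value gives IN[B5] (row B5 above).

Answer: {e, f}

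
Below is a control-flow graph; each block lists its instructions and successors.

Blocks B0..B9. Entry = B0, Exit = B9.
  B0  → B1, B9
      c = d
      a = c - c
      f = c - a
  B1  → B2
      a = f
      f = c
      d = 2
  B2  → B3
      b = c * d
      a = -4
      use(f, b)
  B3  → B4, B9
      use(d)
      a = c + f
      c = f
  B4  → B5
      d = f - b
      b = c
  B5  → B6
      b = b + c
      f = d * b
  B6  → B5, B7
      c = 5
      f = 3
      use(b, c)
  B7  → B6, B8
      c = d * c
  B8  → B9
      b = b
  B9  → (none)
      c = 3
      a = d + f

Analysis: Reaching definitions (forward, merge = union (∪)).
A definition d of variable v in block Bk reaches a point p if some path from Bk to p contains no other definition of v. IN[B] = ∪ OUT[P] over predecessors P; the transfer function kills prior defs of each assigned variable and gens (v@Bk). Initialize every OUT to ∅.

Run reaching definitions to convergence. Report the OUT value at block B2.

Answer: {a@B2, b@B2, c@B0, d@B1, f@B1}

Working:
Fixpoint table:
  B0: | IN={} | OUT={a@B0, c@B0, f@B0}
  B1: | IN={a@B0, c@B0, f@B0} | OUT={a@B1, c@B0, d@B1, f@B1}
  B2: | IN={a@B1, c@B0, d@B1, f@B1} | OUT={a@B2, b@B2, c@B0, d@B1, f@B1}
  B3: | IN={a@B2, b@B2, c@B0, d@B1, f@B1} | OUT={a@B3, b@B2, c@B3, d@B1, f@B1}
  B4: | IN={a@B3, b@B2, c@B3, d@B1, f@B1} | OUT={a@B3, b@B4, c@B3, d@B4, f@B1}
  B5: | IN={a@B3, b@B4, b@B5, c@B3, c@B6, d@B4, f@B1, f@B6} | OUT={a@B3, b@B5, c@B3, c@B6, d@B4, f@B5}
  B6: | IN={a@B3, b@B5, c@B3, c@B6, c@B7, d@B4, f@B5, f@B6} | OUT={a@B3, b@B5, c@B6, d@B4, f@B6}
  B7: | IN={a@B3, b@B5, c@B6, d@B4, f@B6} | OUT={a@B3, b@B5, c@B7, d@B4, f@B6}
  B8: | IN={a@B3, b@B5, c@B7, d@B4, f@B6} | OUT={a@B3, b@B8, c@B7, d@B4, f@B6}
  B9: | IN={a@B0, a@B3, b@B2, b@B8, c@B0, c@B3, c@B7, d@B1, d@B4, f@B0, f@B1, f@B6} | OUT={a@B9, b@B2, b@B8, c@B9, d@B1, d@B4, f@B0, f@B1, f@B6}

Merge at B2: IN[B2] = OUT[B1] = {a@B1, c@B0, d@B1, f@B1}
Applying B2's transfer function to that IN value gives OUT[B2] (row B2 above).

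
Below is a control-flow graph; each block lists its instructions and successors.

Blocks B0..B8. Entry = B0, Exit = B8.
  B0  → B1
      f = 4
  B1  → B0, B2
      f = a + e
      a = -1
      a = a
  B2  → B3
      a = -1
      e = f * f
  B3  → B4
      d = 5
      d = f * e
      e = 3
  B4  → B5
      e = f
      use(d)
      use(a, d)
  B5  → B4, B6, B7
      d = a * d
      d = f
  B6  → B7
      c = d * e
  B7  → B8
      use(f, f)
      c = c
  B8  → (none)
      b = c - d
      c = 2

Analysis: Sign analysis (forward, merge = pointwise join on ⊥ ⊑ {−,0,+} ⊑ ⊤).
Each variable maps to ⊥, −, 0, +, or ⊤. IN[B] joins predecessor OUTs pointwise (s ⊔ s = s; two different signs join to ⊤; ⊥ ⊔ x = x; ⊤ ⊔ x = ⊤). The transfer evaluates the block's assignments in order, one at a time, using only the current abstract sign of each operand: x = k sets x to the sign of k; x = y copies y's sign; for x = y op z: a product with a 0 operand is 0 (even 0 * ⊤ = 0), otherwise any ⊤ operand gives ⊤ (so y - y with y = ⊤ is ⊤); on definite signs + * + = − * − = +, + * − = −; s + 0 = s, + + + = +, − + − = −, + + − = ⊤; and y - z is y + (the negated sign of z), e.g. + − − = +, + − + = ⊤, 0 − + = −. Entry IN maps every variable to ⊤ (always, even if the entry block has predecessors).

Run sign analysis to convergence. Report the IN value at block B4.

Answer: {a: -, b: ⊤, c: ⊤, d: ⊤, e: ⊤, f: ⊤}

Working:
Fixpoint table:
  B0: | IN=(all ⊤) | OUT={f:+; rest ⊤}
  B1: | IN={f:+; rest ⊤} | OUT={a:-; rest ⊤}
  B2: | IN={a:-; rest ⊤} | OUT={a:-; rest ⊤}
  B3: | IN={a:-; rest ⊤} | OUT={a:-, e:+; rest ⊤}
  B4: | IN={a:-; rest ⊤} | OUT={a:-; rest ⊤}
  B5: | IN={a:-; rest ⊤} | OUT={a:-; rest ⊤}
  B6: | IN={a:-; rest ⊤} | OUT={a:-; rest ⊤}
  B7: | IN={a:-; rest ⊤} | OUT={a:-; rest ⊤}
  B8: | IN={a:-; rest ⊤} | OUT={a:-, c:+; rest ⊤}

Merge at B4: IN[B4] = OUT[B3] ⊔ OUT[B5] = {a: -, b: ⊤, c: ⊤, d: ⊤, e: ⊤, f: ⊤}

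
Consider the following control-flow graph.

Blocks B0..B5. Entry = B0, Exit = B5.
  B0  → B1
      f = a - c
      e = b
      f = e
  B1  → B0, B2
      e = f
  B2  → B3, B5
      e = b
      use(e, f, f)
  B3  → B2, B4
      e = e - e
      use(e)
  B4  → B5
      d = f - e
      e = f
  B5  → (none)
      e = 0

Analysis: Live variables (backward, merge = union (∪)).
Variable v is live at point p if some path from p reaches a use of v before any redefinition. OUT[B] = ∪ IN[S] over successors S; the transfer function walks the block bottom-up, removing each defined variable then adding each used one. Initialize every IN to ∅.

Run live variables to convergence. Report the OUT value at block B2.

Answer: {b, e, f}

Trace:
Converged values:
  B0:   IN={a, b, c}   OUT={a, b, c, f}
  B1:   IN={a, b, c, f}   OUT={a, b, c, f}
  B2:   IN={b, f}   OUT={b, e, f}
  B3:   IN={b, e, f}   OUT={b, e, f}
  B4:   IN={e, f}   OUT={}
  B5:   IN={}   OUT={}

Merge at B2: OUT[B2] = IN[B3] ⊔ IN[B5] = {b, e, f}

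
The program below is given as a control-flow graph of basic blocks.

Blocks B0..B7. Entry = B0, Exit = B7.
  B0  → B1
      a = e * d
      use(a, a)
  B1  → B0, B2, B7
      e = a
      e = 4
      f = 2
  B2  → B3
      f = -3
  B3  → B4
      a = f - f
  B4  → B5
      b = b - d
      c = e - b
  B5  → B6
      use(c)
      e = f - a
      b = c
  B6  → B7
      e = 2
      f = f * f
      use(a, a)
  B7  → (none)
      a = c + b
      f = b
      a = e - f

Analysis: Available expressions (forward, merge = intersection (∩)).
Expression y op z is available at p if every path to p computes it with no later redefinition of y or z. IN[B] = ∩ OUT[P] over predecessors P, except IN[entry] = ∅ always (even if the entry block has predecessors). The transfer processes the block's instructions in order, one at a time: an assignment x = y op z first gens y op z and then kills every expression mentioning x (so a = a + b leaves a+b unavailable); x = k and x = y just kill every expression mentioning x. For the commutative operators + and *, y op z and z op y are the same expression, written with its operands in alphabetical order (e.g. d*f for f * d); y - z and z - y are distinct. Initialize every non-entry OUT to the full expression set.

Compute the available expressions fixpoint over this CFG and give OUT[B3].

Answer: {f-f}

Working:
Fixpoint table:
  B0:  IN={}  OUT={d*e}
  B1:  IN={d*e}  OUT={}
  B2:  IN={}  OUT={}
  B3:  IN={}  OUT={f-f}
  B4:  IN={f-f}  OUT={e-b, f-f}
  B5:  IN={e-b, f-f}  OUT={f-a, f-f}
  B6:  IN={f-a, f-f}  OUT={}
  B7:  IN={}  OUT={b+c, e-f}

Merge at B3: IN[B3] = OUT[B2] = {}
Applying B3's transfer function to that IN value gives OUT[B3] (row B3 above).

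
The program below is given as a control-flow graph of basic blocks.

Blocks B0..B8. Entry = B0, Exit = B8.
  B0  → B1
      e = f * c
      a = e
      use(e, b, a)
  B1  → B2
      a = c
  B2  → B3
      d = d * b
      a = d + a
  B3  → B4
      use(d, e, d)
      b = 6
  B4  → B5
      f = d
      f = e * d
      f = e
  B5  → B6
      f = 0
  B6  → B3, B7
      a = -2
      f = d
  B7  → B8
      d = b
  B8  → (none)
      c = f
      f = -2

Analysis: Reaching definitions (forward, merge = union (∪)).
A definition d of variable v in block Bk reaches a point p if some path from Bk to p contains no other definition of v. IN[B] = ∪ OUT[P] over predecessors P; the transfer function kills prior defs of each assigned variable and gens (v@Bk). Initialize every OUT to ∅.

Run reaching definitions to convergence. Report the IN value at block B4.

Answer: {a@B2, a@B6, b@B3, d@B2, e@B0, f@B6}

Derivation:
Converged values:
  B0:  IN={}  OUT={a@B0, e@B0}
  B1:  IN={a@B0, e@B0}  OUT={a@B1, e@B0}
  B2:  IN={a@B1, e@B0}  OUT={a@B2, d@B2, e@B0}
  B3:  IN={a@B2, a@B6, b@B3, d@B2, e@B0, f@B6}  OUT={a@B2, a@B6, b@B3, d@B2, e@B0, f@B6}
  B4:  IN={a@B2, a@B6, b@B3, d@B2, e@B0, f@B6}  OUT={a@B2, a@B6, b@B3, d@B2, e@B0, f@B4}
  B5:  IN={a@B2, a@B6, b@B3, d@B2, e@B0, f@B4}  OUT={a@B2, a@B6, b@B3, d@B2, e@B0, f@B5}
  B6:  IN={a@B2, a@B6, b@B3, d@B2, e@B0, f@B5}  OUT={a@B6, b@B3, d@B2, e@B0, f@B6}
  B7:  IN={a@B6, b@B3, d@B2, e@B0, f@B6}  OUT={a@B6, b@B3, d@B7, e@B0, f@B6}
  B8:  IN={a@B6, b@B3, d@B7, e@B0, f@B6}  OUT={a@B6, b@B3, c@B8, d@B7, e@B0, f@B8}

Merge at B4: IN[B4] = OUT[B3] = {a@B2, a@B6, b@B3, d@B2, e@B0, f@B6}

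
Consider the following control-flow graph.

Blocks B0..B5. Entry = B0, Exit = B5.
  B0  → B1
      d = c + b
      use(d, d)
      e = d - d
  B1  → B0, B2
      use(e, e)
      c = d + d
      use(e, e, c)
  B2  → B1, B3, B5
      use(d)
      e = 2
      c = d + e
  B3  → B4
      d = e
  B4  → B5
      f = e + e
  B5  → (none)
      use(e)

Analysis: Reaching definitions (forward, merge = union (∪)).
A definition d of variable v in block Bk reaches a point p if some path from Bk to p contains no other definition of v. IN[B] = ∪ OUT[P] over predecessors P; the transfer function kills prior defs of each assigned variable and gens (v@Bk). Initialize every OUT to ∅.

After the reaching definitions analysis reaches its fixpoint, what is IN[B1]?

Fixpoint table:
  B0:   IN={c@B1, d@B0, e@B0, e@B2}   OUT={c@B1, d@B0, e@B0}
  B1:   IN={c@B1, c@B2, d@B0, e@B0, e@B2}   OUT={c@B1, d@B0, e@B0, e@B2}
  B2:   IN={c@B1, d@B0, e@B0, e@B2}   OUT={c@B2, d@B0, e@B2}
  B3:   IN={c@B2, d@B0, e@B2}   OUT={c@B2, d@B3, e@B2}
  B4:   IN={c@B2, d@B3, e@B2}   OUT={c@B2, d@B3, e@B2, f@B4}
  B5:   IN={c@B2, d@B0, d@B3, e@B2, f@B4}   OUT={c@B2, d@B0, d@B3, e@B2, f@B4}

Merge at B1: IN[B1] = OUT[B0] ⊔ OUT[B2] = {c@B1, c@B2, d@B0, e@B0, e@B2}

Answer: {c@B1, c@B2, d@B0, e@B0, e@B2}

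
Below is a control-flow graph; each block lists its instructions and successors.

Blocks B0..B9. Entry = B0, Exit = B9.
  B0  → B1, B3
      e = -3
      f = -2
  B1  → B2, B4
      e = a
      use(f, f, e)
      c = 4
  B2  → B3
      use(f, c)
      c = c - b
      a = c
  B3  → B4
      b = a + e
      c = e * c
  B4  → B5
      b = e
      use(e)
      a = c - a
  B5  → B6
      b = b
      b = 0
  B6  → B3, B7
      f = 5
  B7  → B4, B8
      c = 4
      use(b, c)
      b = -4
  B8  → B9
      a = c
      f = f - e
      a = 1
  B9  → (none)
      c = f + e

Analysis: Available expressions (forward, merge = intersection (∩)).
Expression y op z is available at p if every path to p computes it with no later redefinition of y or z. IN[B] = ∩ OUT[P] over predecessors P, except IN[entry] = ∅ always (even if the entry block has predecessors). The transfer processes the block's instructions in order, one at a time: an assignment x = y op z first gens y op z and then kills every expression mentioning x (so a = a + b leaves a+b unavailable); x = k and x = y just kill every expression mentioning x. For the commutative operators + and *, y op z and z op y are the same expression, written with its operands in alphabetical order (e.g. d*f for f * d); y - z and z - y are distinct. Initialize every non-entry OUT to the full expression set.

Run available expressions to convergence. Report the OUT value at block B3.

Per-block solution:
  B0:   IN={}   OUT={}
  B1:   IN={}   OUT={}
  B2:   IN={}   OUT={}
  B3:   IN={}   OUT={a+e}
  B4:   IN={}   OUT={}
  B5:   IN={}   OUT={}
  B6:   IN={}   OUT={}
  B7:   IN={}   OUT={}
  B8:   IN={}   OUT={}
  B9:   IN={}   OUT={e+f}

Merge at B3: IN[B3] = OUT[B0] ∩ OUT[B2] ∩ OUT[B6] = {}
Applying B3's transfer function to that IN value gives OUT[B3] (row B3 above).

Answer: {a+e}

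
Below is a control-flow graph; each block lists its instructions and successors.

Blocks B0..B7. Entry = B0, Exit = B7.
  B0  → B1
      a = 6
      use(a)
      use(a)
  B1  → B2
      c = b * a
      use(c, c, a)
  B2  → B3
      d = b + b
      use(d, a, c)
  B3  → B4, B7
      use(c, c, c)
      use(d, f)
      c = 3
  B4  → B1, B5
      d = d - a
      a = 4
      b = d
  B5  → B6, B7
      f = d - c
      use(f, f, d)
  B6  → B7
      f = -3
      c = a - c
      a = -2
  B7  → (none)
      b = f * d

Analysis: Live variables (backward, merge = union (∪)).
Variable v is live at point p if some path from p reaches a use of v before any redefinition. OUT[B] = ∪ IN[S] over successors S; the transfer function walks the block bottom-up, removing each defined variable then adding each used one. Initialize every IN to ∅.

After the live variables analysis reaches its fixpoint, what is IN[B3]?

Answer: {a, c, d, f}

Derivation:
Per-block solution:
  B0: | IN={b, f} | OUT={a, b, f}
  B1: | IN={a, b, f} | OUT={a, b, c, f}
  B2: | IN={a, b, c, f} | OUT={a, c, d, f}
  B3: | IN={a, c, d, f} | OUT={a, c, d, f}
  B4: | IN={a, c, d, f} | OUT={a, b, c, d, f}
  B5: | IN={a, c, d} | OUT={a, c, d, f}
  B6: | IN={a, c, d} | OUT={d, f}
  B7: | IN={d, f} | OUT={}

Merge at B3: OUT[B3] = IN[B4] ⊔ IN[B7] = {a, c, d, f}
Applying B3's transfer function to that OUT value gives IN[B3] (row B3 above).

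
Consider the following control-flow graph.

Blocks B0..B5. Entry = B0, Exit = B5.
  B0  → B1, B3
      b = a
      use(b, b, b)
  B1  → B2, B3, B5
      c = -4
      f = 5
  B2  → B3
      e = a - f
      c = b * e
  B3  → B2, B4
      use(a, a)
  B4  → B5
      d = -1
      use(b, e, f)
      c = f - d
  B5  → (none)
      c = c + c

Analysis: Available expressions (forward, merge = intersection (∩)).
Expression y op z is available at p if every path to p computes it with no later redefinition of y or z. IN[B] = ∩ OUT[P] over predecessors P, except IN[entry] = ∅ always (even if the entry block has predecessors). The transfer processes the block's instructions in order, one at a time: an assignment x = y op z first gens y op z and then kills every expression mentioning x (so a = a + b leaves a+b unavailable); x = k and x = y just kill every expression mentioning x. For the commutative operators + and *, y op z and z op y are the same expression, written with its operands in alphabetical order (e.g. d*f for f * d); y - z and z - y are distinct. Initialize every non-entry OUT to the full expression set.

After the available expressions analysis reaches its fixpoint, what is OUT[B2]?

Converged values:
  B0:  IN={}  OUT={}
  B1:  IN={}  OUT={}
  B2:  IN={}  OUT={a-f, b*e}
  B3:  IN={}  OUT={}
  B4:  IN={}  OUT={f-d}
  B5:  IN={}  OUT={}

Merge at B2: IN[B2] = OUT[B1] ∩ OUT[B3] = {}
Applying B2's transfer function to that IN value gives OUT[B2] (row B2 above).

Answer: {a-f, b*e}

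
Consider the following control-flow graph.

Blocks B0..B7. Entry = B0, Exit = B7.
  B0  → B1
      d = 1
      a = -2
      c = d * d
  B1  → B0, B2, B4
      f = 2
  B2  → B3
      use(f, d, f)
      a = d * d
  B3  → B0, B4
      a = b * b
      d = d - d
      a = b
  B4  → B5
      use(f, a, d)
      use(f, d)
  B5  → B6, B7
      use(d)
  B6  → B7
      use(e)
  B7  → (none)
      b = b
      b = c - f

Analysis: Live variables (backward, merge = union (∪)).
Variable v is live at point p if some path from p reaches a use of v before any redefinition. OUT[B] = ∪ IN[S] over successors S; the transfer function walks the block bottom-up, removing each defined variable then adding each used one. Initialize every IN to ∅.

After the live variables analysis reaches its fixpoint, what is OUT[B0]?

Answer: {a, b, c, d, e}

Working:
Per-block solution:
  B0:   IN={b, e}   OUT={a, b, c, d, e}
  B1:   IN={a, b, c, d, e}   OUT={a, b, c, d, e, f}
  B2:   IN={b, c, d, e, f}   OUT={b, c, d, e, f}
  B3:   IN={b, c, d, e, f}   OUT={a, b, c, d, e, f}
  B4:   IN={a, b, c, d, e, f}   OUT={b, c, d, e, f}
  B5:   IN={b, c, d, e, f}   OUT={b, c, e, f}
  B6:   IN={b, c, e, f}   OUT={b, c, f}
  B7:   IN={b, c, f}   OUT={}

Merge at B0: OUT[B0] = IN[B1] = {a, b, c, d, e}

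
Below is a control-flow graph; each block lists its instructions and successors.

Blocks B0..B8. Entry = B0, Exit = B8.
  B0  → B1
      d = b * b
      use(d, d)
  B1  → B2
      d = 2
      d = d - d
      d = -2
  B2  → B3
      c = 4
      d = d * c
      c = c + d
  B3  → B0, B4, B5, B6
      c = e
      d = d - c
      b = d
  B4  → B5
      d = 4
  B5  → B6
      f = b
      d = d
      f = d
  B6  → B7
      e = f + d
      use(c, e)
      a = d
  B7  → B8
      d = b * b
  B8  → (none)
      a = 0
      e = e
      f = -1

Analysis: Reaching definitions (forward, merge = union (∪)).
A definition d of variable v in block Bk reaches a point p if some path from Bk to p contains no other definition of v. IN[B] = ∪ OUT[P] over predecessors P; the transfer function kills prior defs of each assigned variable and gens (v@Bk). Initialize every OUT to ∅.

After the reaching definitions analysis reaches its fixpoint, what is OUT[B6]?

Per-block solution:
  B0:  IN={b@B3, c@B3, d@B3}  OUT={b@B3, c@B3, d@B0}
  B1:  IN={b@B3, c@B3, d@B0}  OUT={b@B3, c@B3, d@B1}
  B2:  IN={b@B3, c@B3, d@B1}  OUT={b@B3, c@B2, d@B2}
  B3:  IN={b@B3, c@B2, d@B2}  OUT={b@B3, c@B3, d@B3}
  B4:  IN={b@B3, c@B3, d@B3}  OUT={b@B3, c@B3, d@B4}
  B5:  IN={b@B3, c@B3, d@B3, d@B4}  OUT={b@B3, c@B3, d@B5, f@B5}
  B6:  IN={b@B3, c@B3, d@B3, d@B5, f@B5}  OUT={a@B6, b@B3, c@B3, d@B3, d@B5, e@B6, f@B5}
  B7:  IN={a@B6, b@B3, c@B3, d@B3, d@B5, e@B6, f@B5}  OUT={a@B6, b@B3, c@B3, d@B7, e@B6, f@B5}
  B8:  IN={a@B6, b@B3, c@B3, d@B7, e@B6, f@B5}  OUT={a@B8, b@B3, c@B3, d@B7, e@B8, f@B8}

Merge at B6: IN[B6] = OUT[B3] ⊔ OUT[B5] = {b@B3, c@B3, d@B3, d@B5, f@B5}
Applying B6's transfer function to that IN value gives OUT[B6] (row B6 above).

Answer: {a@B6, b@B3, c@B3, d@B3, d@B5, e@B6, f@B5}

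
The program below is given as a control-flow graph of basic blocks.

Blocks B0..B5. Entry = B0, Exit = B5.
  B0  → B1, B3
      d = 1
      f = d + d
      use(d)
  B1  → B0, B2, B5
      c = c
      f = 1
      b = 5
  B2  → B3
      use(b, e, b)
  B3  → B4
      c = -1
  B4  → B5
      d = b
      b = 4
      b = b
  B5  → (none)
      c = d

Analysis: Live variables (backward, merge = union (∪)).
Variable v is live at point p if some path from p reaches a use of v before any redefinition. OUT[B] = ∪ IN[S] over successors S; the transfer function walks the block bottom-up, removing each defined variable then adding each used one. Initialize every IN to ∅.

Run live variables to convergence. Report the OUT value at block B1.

Fixpoint table:
  B0: | IN={b, c, e} | OUT={b, c, d, e}
  B1: | IN={c, d, e} | OUT={b, c, d, e}
  B2: | IN={b, e} | OUT={b}
  B3: | IN={b} | OUT={b}
  B4: | IN={b} | OUT={d}
  B5: | IN={d} | OUT={}

Merge at B1: OUT[B1] = IN[B0] ⊔ IN[B2] ⊔ IN[B5] = {b, c, d, e}

Answer: {b, c, d, e}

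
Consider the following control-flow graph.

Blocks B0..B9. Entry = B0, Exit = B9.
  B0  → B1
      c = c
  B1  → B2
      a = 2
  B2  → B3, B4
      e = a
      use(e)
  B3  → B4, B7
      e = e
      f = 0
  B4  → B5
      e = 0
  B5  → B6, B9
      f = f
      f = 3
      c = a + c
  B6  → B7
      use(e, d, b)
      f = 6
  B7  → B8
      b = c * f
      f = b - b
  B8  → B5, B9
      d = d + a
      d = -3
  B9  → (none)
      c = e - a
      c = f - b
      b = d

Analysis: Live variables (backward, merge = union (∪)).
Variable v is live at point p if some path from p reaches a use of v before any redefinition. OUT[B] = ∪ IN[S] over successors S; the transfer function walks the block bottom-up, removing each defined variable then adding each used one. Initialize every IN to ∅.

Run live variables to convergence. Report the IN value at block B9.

Answer: {a, b, d, e, f}

Derivation:
Converged values:
  B0: | IN={b, c, d, f} | OUT={b, c, d, f}
  B1: | IN={b, c, d, f} | OUT={a, b, c, d, f}
  B2: | IN={a, b, c, d, f} | OUT={a, b, c, d, e, f}
  B3: | IN={a, b, c, d, e} | OUT={a, b, c, d, e, f}
  B4: | IN={a, b, c, d, f} | OUT={a, b, c, d, e, f}
  B5: | IN={a, b, c, d, e, f} | OUT={a, b, c, d, e, f}
  B6: | IN={a, b, c, d, e} | OUT={a, c, d, e, f}
  B7: | IN={a, c, d, e, f} | OUT={a, b, c, d, e, f}
  B8: | IN={a, b, c, d, e, f} | OUT={a, b, c, d, e, f}
  B9: | IN={a, b, d, e, f} | OUT={}

B9 is the boundary node: OUT[B9] = {}
Applying B9's transfer function to that OUT value gives IN[B9] (row B9 above).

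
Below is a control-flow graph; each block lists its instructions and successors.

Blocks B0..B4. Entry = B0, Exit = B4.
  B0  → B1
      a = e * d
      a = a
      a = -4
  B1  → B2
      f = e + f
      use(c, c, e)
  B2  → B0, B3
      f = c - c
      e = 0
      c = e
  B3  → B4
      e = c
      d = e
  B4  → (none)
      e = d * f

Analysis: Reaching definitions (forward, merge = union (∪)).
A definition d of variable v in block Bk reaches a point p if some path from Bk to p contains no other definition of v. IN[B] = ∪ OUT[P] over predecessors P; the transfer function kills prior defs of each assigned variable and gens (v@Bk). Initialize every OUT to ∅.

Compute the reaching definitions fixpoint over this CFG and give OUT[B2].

Converged values:
  B0:  IN={a@B0, c@B2, e@B2, f@B2}  OUT={a@B0, c@B2, e@B2, f@B2}
  B1:  IN={a@B0, c@B2, e@B2, f@B2}  OUT={a@B0, c@B2, e@B2, f@B1}
  B2:  IN={a@B0, c@B2, e@B2, f@B1}  OUT={a@B0, c@B2, e@B2, f@B2}
  B3:  IN={a@B0, c@B2, e@B2, f@B2}  OUT={a@B0, c@B2, d@B3, e@B3, f@B2}
  B4:  IN={a@B0, c@B2, d@B3, e@B3, f@B2}  OUT={a@B0, c@B2, d@B3, e@B4, f@B2}

Merge at B2: IN[B2] = OUT[B1] = {a@B0, c@B2, e@B2, f@B1}
Applying B2's transfer function to that IN value gives OUT[B2] (row B2 above).

Answer: {a@B0, c@B2, e@B2, f@B2}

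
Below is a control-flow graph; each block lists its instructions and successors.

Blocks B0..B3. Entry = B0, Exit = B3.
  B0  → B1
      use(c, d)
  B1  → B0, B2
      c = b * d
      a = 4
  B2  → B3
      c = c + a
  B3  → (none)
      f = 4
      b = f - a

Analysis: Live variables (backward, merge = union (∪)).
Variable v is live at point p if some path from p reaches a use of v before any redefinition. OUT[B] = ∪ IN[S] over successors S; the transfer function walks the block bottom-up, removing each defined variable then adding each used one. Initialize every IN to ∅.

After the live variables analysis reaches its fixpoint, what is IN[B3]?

Answer: {a}

Trace:
Converged values:
  B0:  IN={b, c, d}  OUT={b, d}
  B1:  IN={b, d}  OUT={a, b, c, d}
  B2:  IN={a, c}  OUT={a}
  B3:  IN={a}  OUT={}

B3 is the boundary node: OUT[B3] = {}
Applying B3's transfer function to that OUT value gives IN[B3] (row B3 above).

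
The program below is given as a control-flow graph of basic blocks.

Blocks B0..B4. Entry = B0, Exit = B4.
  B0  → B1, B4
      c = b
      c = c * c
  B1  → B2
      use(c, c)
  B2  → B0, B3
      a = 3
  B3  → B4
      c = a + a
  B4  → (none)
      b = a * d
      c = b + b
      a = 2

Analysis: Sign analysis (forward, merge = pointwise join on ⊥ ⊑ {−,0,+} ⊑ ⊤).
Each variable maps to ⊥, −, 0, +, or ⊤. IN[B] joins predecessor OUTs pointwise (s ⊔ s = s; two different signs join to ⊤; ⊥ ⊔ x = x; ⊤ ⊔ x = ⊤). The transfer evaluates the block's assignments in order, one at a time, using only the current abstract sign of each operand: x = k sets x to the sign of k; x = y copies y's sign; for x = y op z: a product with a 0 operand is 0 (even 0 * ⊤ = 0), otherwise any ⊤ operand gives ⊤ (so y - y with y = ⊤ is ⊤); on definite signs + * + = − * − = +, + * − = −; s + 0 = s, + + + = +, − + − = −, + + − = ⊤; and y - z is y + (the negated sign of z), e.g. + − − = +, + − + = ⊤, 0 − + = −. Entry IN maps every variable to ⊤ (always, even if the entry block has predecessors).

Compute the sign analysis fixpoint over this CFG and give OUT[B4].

Converged values:
  B0:   IN=(all ⊤)   OUT=(all ⊤)
  B1:   IN=(all ⊤)   OUT=(all ⊤)
  B2:   IN=(all ⊤)   OUT={a:+; rest ⊤}
  B3:   IN={a:+; rest ⊤}   OUT={a:+, c:+; rest ⊤}
  B4:   IN=(all ⊤)   OUT={a:+; rest ⊤}

Merge at B4: IN[B4] = OUT[B0] ⊔ OUT[B3] = {a: ⊤, b: ⊤, c: ⊤, d: ⊤, e: ⊤, f: ⊤}
Applying B4's transfer function to that IN value gives OUT[B4] (row B4 above).

Answer: {a: +, b: ⊤, c: ⊤, d: ⊤, e: ⊤, f: ⊤}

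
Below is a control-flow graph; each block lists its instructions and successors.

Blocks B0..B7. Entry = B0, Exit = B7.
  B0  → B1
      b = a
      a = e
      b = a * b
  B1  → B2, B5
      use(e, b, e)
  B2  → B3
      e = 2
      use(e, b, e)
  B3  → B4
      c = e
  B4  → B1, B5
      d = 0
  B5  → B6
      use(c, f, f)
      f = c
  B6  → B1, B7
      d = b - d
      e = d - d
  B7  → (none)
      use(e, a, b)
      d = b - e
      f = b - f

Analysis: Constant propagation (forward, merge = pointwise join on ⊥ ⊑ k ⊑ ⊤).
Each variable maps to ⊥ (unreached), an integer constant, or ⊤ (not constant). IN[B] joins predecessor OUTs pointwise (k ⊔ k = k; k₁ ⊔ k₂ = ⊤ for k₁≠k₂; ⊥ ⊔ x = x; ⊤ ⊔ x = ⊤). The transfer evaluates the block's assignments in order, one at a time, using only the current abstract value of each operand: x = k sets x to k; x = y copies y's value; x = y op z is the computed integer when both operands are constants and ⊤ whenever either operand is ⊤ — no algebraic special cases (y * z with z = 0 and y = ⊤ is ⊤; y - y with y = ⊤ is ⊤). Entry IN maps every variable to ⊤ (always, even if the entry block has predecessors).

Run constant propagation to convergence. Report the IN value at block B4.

Answer: {a: ⊤, b: ⊤, c: 2, d: ⊤, e: 2, f: ⊤}

Working:
Per-block solution:
  B0:   IN=(all ⊤)   OUT=(all ⊤)
  B1:   IN=(all ⊤)   OUT=(all ⊤)
  B2:   IN=(all ⊤)   OUT={e:2; rest ⊤}
  B3:   IN={e:2; rest ⊤}   OUT={c:2, e:2; rest ⊤}
  B4:   IN={c:2, e:2; rest ⊤}   OUT={c:2, d:0, e:2; rest ⊤}
  B5:   IN=(all ⊤)   OUT=(all ⊤)
  B6:   IN=(all ⊤)   OUT=(all ⊤)
  B7:   IN=(all ⊤)   OUT=(all ⊤)

Merge at B4: IN[B4] = OUT[B3] = {a: ⊤, b: ⊤, c: 2, d: ⊤, e: 2, f: ⊤}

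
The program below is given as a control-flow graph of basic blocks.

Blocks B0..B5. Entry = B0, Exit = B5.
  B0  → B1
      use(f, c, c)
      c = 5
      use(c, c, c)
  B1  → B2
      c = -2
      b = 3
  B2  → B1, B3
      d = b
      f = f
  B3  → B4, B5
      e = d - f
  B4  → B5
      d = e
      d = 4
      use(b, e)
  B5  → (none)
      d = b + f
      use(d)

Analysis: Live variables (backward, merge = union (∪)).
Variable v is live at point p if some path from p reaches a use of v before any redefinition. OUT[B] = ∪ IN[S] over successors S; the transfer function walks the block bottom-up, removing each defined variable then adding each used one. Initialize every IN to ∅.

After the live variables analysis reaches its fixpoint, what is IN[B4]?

Answer: {b, e, f}

Working:
Converged values:
  B0:  IN={c, f}  OUT={f}
  B1:  IN={f}  OUT={b, f}
  B2:  IN={b, f}  OUT={b, d, f}
  B3:  IN={b, d, f}  OUT={b, e, f}
  B4:  IN={b, e, f}  OUT={b, f}
  B5:  IN={b, f}  OUT={}

Merge at B4: OUT[B4] = IN[B5] = {b, f}
Applying B4's transfer function to that OUT value gives IN[B4] (row B4 above).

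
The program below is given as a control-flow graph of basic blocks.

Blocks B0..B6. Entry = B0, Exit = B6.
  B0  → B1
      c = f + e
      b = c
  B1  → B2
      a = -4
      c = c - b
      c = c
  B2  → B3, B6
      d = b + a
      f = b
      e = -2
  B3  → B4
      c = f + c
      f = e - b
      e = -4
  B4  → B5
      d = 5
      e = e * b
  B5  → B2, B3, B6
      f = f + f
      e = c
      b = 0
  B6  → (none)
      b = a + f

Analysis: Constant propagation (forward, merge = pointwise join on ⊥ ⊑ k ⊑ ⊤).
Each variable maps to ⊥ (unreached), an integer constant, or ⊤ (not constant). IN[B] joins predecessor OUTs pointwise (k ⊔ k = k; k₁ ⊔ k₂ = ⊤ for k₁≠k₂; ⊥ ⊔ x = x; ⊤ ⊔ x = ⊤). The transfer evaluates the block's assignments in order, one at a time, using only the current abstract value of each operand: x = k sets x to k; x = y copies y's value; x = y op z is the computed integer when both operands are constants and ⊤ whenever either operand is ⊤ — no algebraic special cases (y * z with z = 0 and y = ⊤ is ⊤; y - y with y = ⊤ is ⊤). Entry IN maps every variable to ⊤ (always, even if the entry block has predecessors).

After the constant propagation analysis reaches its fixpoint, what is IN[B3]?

Answer: {a: -4, b: ⊤, c: ⊤, d: ⊤, e: ⊤, f: ⊤}

Derivation:
Per-block solution:
  B0:   IN=(all ⊤)   OUT=(all ⊤)
  B1:   IN=(all ⊤)   OUT={a:-4; rest ⊤}
  B2:   IN={a:-4; rest ⊤}   OUT={a:-4, e:-2; rest ⊤}
  B3:   IN={a:-4; rest ⊤}   OUT={a:-4, e:-4; rest ⊤}
  B4:   IN={a:-4, e:-4; rest ⊤}   OUT={a:-4, d:5; rest ⊤}
  B5:   IN={a:-4, d:5; rest ⊤}   OUT={a:-4, b:0, d:5; rest ⊤}
  B6:   IN={a:-4; rest ⊤}   OUT={a:-4; rest ⊤}

Merge at B3: IN[B3] = OUT[B2] ⊔ OUT[B5] = {a: -4, b: ⊤, c: ⊤, d: ⊤, e: ⊤, f: ⊤}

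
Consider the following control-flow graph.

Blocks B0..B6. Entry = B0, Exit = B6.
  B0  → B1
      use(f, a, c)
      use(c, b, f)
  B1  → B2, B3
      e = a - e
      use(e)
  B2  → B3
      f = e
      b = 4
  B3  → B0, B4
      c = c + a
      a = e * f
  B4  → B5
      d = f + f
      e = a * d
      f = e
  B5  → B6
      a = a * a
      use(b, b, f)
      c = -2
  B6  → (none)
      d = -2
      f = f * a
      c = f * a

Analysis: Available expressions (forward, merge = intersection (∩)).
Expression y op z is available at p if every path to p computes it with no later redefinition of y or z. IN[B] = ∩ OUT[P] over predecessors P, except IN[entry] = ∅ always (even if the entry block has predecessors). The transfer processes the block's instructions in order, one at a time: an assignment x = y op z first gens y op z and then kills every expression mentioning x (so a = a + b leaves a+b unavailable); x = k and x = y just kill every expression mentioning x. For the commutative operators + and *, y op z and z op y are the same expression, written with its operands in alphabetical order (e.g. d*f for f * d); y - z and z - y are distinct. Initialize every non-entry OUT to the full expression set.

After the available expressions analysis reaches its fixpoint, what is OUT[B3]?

Per-block solution:
  B0:  IN={}  OUT={}
  B1:  IN={}  OUT={}
  B2:  IN={}  OUT={}
  B3:  IN={}  OUT={e*f}
  B4:  IN={e*f}  OUT={a*d}
  B5:  IN={a*d}  OUT={}
  B6:  IN={}  OUT={a*f}

Merge at B3: IN[B3] = OUT[B1] ∩ OUT[B2] = {}
Applying B3's transfer function to that IN value gives OUT[B3] (row B3 above).

Answer: {e*f}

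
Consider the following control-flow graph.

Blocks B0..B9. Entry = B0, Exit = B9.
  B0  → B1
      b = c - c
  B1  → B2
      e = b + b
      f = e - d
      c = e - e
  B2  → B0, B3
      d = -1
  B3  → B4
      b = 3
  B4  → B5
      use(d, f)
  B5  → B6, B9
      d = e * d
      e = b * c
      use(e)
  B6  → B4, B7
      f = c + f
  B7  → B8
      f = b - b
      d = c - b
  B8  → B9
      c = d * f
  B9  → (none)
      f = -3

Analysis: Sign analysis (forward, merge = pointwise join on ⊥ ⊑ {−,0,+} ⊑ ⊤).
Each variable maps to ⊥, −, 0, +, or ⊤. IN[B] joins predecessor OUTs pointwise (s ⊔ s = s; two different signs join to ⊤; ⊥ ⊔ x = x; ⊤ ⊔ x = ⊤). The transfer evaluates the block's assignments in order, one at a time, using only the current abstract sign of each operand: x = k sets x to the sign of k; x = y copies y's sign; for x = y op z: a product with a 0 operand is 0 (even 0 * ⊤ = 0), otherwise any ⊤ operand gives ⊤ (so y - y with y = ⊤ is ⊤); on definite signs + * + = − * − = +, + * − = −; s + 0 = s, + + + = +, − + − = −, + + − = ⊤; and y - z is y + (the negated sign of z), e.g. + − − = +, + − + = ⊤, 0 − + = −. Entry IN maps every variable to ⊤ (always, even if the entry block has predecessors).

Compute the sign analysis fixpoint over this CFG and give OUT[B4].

Answer: {a: ⊤, b: +, c: ⊤, d: ⊤, e: ⊤, f: ⊤}

Working:
Fixpoint table:
  B0:   IN=(all ⊤)   OUT=(all ⊤)
  B1:   IN=(all ⊤)   OUT=(all ⊤)
  B2:   IN=(all ⊤)   OUT={d:-; rest ⊤}
  B3:   IN={d:-; rest ⊤}   OUT={b:+, d:-; rest ⊤}
  B4:   IN={b:+; rest ⊤}   OUT={b:+; rest ⊤}
  B5:   IN={b:+; rest ⊤}   OUT={b:+; rest ⊤}
  B6:   IN={b:+; rest ⊤}   OUT={b:+; rest ⊤}
  B7:   IN={b:+; rest ⊤}   OUT={b:+; rest ⊤}
  B8:   IN={b:+; rest ⊤}   OUT={b:+; rest ⊤}
  B9:   IN={b:+; rest ⊤}   OUT={b:+, f:-; rest ⊤}

Merge at B4: IN[B4] = OUT[B3] ⊔ OUT[B6] = {a: ⊤, b: +, c: ⊤, d: ⊤, e: ⊤, f: ⊤}
Applying B4's transfer function to that IN value gives OUT[B4] (row B4 above).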